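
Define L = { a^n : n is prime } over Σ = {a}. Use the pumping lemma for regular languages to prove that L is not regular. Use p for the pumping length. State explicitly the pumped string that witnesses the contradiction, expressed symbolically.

a^{q(1+k)}

Suppose for contradiction that L is regular, and let p be the pumping length.
Let q be a prime with q ≥ p+2 (infinitely many primes exist), and take w = a^q ∈ L with |w| = q ≥ p.
By the pumping lemma, w = xyz with |xy| ≤ p and |y| > 0.
Then y = a^k for some k with 1 ≤ k ≤ p.
Since 1 ≤ k ≤ p, |xz| = q-k. Pump with i = q+1: |xy^{q+1}z| = (q-k)+(q+1)k = q+qk = q(1+k), which is composite (both factors ≥ 2). So xy^{q+1}z = a^{q(1+k)} ∉ L.
This contradicts the pumping lemma, so L is not regular.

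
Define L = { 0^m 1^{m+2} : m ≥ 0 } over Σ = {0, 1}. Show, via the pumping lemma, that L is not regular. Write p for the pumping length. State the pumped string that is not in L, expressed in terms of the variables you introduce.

0^{p+k} 1^{p+2}

Assume L is regular. Let p be the pumping length given by the pumping lemma.
Take w = 0^p 1^{p+2}. Then w ∈ L and |w| = 2p+2 ≥ p.
Write w = xyz as guaranteed by the lemma, with |xy| ≤ p and |y| > 0.
Because |xy| ≤ p and w begins with p copies of 0, we have y = 0^k with 1 ≤ k ≤ p.
Pump with i = 2: xy^2z = 0^{p+k} 1^{p+2}. For this to lie in L we would need p+2 = (p+k)+2, which forces k = 0. But k ≥ 1, so xy^2z ∉ L.
This contradicts the pumping lemma, so L is not regular.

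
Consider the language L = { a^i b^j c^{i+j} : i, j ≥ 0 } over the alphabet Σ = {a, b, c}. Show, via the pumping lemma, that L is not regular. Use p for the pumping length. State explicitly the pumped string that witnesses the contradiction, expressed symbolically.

a^{p+k} b^p c^{2p}

Suppose for contradiction that L is regular, and let p be the pumping length.
Take w = a^p b^p c^{2p} ∈ L (with i=j=p, i+j=2p), |w| = 4p ≥ p.
By the pumping lemma, w = xyz with |xy| ≤ p and y is nonempty.
The first p characters of w are a's, so xy (and hence y) consists only of a's. Write y = a^k, 1 ≤ k ≤ p.
Consider xy^2z = a^{p+k} b^p c^{2p}. Now the a- and b-counts sum to 2p+k, but the c-count is 2p ≠ 2p+k. So xy^2z ∉ L.
This contradicts the pumping lemma, so L is not regular.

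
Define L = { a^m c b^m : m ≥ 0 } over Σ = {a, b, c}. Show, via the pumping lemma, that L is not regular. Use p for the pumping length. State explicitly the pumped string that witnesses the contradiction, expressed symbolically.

Assume L is regular; let p be its pumping constant.
Take w = a^p c b^p ∈ L with |w| = 2p+1 ≥ p.
Write w = xyz as guaranteed by the lemma, with |xy| ≤ p and |y| ≥ 1.
The first p characters of w are a's, so xy (and hence y) consists only of a's. Write y = a^k, 1 ≤ k ≤ p.
Pump with i = 2: xy^2z = a^{p+k} c b^p, which would require p+k = p. But k ≥ 1, so xy^2z ∉ L.
Contradiction. Therefore L is not regular.

a^{p+k} c b^p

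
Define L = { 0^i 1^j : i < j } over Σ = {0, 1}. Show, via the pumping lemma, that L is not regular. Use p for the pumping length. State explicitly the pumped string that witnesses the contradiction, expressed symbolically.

Suppose for contradiction that L is regular, and let p be the pumping length.
Choose w = 0^p 1^{p+1} ∈ L, with |w| = 2p+1 ≥ p.
The pumping lemma gives a decomposition w = xyz where |xy| ≤ p and |y| ≥ 1.
The first p characters of w are 0's, so xy (and hence y) consists only of 0's. Write y = 0^k, 1 ≤ k ≤ p.
Consider xy^2z = 0^{p+k} 1^{p+1}. Since k ≥ 1, the 0-count p+k is at least p+1, so i < j fails; thus xy^2z ∉ L.
Contradiction. Therefore L is not regular.

0^{p+k} 1^{p+1}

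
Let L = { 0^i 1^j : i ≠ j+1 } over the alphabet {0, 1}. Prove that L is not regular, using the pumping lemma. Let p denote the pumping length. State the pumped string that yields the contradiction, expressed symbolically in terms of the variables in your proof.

0^{p+p!} 1^{p+p!-1}

Assume L is regular; let p be its pumping constant.
Choose w = 0^p 1^{p+p!-1}. Since p ≠ (p+p!-1)+1 = p+p!, w ∈ L; and |w| ≥ p.
The pumping lemma gives a decomposition w = xyz where |xy| ≤ p and |y| ≥ 1.
The first p characters of w are 0's, so xy (and hence y) consists only of 0's. Write y = 0^k, 1 ≤ k ≤ p.
Since 1 ≤ k ≤ p, k divides p!; set t = 1 + p!/k. Then xy^t z has p + (p!/k)·k = p + p! copies of 0. Now the 0-count is p+p! and (1-count)+1 = (p+p!-1)+1 = p+p!, so i ≠ j+1 fails. So xy^t z = 0^{p+p!} 1^{p+p!-1} ∉ L.
Contradiction. Therefore L is not regular.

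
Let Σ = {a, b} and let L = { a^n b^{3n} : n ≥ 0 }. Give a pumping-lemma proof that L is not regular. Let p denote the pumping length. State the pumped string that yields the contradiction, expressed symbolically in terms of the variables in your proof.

a^{p+k} b^{3p}

Assume L is regular. Let p be the pumping length given by the pumping lemma.
Take w = a^p b^{3p}. Then w ∈ L and |w| = 4p ≥ p.
By the pumping lemma, w = xyz with |xy| ≤ p and |y| > 0.
The first p characters of w are a's, so xy (and hence y) consists only of a's. Write y = a^k, 1 ≤ k ≤ p.
Pump with i = 2: xy^2z = a^{p+k} b^{3p}. For this to lie in L we would need 3p = 3(p+k), which forces k = 0. But k ≥ 1, so xy^2z ∉ L.
This contradicts the pumping lemma, so L is not regular.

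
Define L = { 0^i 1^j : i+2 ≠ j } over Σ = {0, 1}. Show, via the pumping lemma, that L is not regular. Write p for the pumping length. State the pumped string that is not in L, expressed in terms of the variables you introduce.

0^{p+p!} 1^{p+p!+2}

Toward a contradiction, assume L is regular with pumping length p.
Choose w = 0^p 1^{p+p!+2}. Since p ≠ (p+p!+2)-2 = p+p!, w ∈ L; and |w| ≥ p.
The pumping lemma gives a decomposition w = xyz where |xy| ≤ p and |y| ≥ 1.
Because |xy| ≤ p and w begins with p copies of 0, we have y = 0^k with 1 ≤ k ≤ p.
Since 1 ≤ k ≤ p, k divides p!; set t = 1 + p!/k. Then xy^t z has p + (p!/k)·k = p + p! copies of 0. Now the 0-count is p+p! and (1-count)-2 = (p+p!+2)-2 = p+p!, so i+2 ≠ j fails. So xy^t z = 0^{p+p!} 1^{p+p!+2} ∉ L.
This is a contradiction; hence L is not regular.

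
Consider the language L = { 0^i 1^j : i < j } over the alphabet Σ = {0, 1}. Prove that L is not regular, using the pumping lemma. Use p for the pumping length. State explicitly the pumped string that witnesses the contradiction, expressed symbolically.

Suppose for contradiction that L is regular, and let p be the pumping length.
Choose w = 0^p 1^{p+1} ∈ L, with |w| = 2p+1 ≥ p.
The pumping lemma gives a decomposition w = xyz where |xy| ≤ p and |y| > 0.
Because |xy| ≤ p and w begins with p copies of 0, we have y = 0^k with 1 ≤ k ≤ p.
Consider xy^2z = 0^{p+k} 1^{p+1}. Since k ≥ 1, the 0-count p+k is at least p+1, so i < j fails; thus xy^2z ∉ L.
Contradiction. Therefore L is not regular.

0^{p+k} 1^{p+1}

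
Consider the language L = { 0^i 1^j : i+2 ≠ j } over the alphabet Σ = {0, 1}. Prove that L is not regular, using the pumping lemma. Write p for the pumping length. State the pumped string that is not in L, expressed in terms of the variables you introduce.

Assume L is regular. Let p be the pumping length given by the pumping lemma.
Choose w = 0^p 1^{p+p!+2}. Since p ≠ (p+p!+2)-2 = p+p!, w ∈ L; and |w| ≥ p.
Write w = xyz as guaranteed by the lemma, with |xy| ≤ p and |y| > 0.
Because |xy| ≤ p and w begins with p copies of 0, we have y = 0^k with 1 ≤ k ≤ p.
Since 1 ≤ k ≤ p, k divides p!; set t = 1 + p!/k. Then xy^t z has p + (p!/k)·k = p + p! copies of 0. Now the 0-count is p+p! and (1-count)-2 = (p+p!+2)-2 = p+p!, so i+2 ≠ j fails. So xy^t z = 0^{p+p!} 1^{p+p!+2} ∉ L.
Contradiction. Therefore L is not regular.

0^{p+p!} 1^{p+p!+2}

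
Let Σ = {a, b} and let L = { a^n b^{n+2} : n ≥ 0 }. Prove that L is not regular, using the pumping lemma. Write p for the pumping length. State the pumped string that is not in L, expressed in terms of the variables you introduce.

a^{p+k} b^{p+2}

Assume L is regular; let p be its pumping constant.
Choose w = a^p b^{p+2}, which is in L with |w| = 2p+2 ≥ p.
Write w = xyz as guaranteed by the lemma, with |xy| ≤ p and |y| ≥ 1.
The first p characters of w are a's, so xy (and hence y) consists only of a's. Write y = a^k, 1 ≤ k ≤ p.
Pump with i = 2: xy^2z = a^{p+k} b^{p+2}. For this to lie in L we would need p+2 = (p+k)+2, which forces k = 0. But k ≥ 1, so xy^2z ∉ L.
This is a contradiction; hence L is not regular.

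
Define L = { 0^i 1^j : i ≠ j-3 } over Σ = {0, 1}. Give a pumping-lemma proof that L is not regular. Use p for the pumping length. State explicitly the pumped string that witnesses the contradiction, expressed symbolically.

Toward a contradiction, assume L is regular with pumping length p.
Choose w = 0^p 1^{p+p!+3}. Since p ≠ (p+p!+3)-3 = p+p!, w ∈ L; and |w| ≥ p.
By the pumping lemma, w = xyz with |xy| ≤ p and |y| ≥ 1.
Since the first p symbols of w are all 0's and |xy| ≤ p, y lies entirely in the leading 0-block: y = 0^k for some k with 1 ≤ k ≤ p.
Since 1 ≤ k ≤ p, k divides p!; set t = 1 + p!/k. Then xy^t z has p + (p!/k)·k = p + p! copies of 0. Now the 0-count is p+p! and (1-count)-3 = (p+p!+3)-3 = p+p!, so i ≠ j-3 fails. So xy^t z = 0^{p+p!} 1^{p+p!+3} ∉ L.
Contradiction. Therefore L is not regular.

0^{p+p!} 1^{p+p!+3}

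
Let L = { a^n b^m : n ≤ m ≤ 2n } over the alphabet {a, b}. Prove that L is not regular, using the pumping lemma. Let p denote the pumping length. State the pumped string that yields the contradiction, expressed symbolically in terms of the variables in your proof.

a^{p+k} b^p

Toward a contradiction, assume L is regular with pumping length p.
Take w = a^p b^p ∈ L (since p ≤ p ≤ 2p), with |w| = 2p ≥ p.
Write w = xyz as guaranteed by the lemma, with |xy| ≤ p and y is nonempty.
Since the first p symbols of w are all a's and |xy| ≤ p, y lies entirely in the leading a-block: y = a^k for some k with 1 ≤ k ≤ p.
Pump with i = 2: xy^2z = a^{p+k} b^p. Now n = p+k > p = m, so the condition n ≤ m fails. Thus xy^2z ∉ L.
This is a contradiction; hence L is not regular.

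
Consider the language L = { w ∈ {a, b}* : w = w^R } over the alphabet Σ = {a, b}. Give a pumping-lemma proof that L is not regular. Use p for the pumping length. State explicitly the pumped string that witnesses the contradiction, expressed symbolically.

a^{p+k} b a^p

Assume L is regular; let p be its pumping constant.
Take w = a^p b a^p, a palindrome of length 2p+1 ≥ p.
Write w = xyz as guaranteed by the lemma, with |xy| ≤ p and y is nonempty.
Since the first p symbols of w are all a's and |xy| ≤ p, y lies entirely in the leading a-block: y = a^k for some k with 1 ≤ k ≤ p.
Pump with i = 2: xy^2z = a^{p+k} b a^p. Its reverse is a^p b a^{p+k}, which differs from xy^2z since k ≥ 1. So xy^2z is not a palindrome and xy^2z ∉ L.
Contradiction. Therefore L is not regular.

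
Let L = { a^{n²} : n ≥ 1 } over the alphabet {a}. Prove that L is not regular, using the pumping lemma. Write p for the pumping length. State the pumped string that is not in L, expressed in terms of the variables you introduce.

Toward a contradiction, assume L is regular with pumping length p.
Take w = a^{p²} ∈ L with |w| = p² ≥ p.
By the pumping lemma, w = xyz with |xy| ≤ p and |y| > 0.
Then y = a^k for some k with 1 ≤ k ≤ p.
Pump with i = 2: xy^2z = a^{p²+k}. Since 1 ≤ k ≤ p, p² < p²+k ≤ p²+p < (p+1)², so p²+k lies strictly between consecutive squares and is not a perfect square. So xy^2z ∉ L.
Contradiction. Therefore L is not regular.

a^{p²+k}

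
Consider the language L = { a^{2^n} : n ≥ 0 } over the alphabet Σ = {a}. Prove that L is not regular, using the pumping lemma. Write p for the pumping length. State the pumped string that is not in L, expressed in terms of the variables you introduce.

Assume L is regular. Let p be the pumping length given by the pumping lemma.
Take w = a^{2^p} ∈ L with |w| = 2^p ≥ p.
The pumping lemma gives a decomposition w = xyz where |xy| ≤ p and |y| ≥ 1.
Then y = a^k for some k with 1 ≤ k ≤ p.
Pump with i = 2: xy^2z = a^{2^p+k}. Since 1 ≤ k ≤ p < 2^p, we have 2^p < 2^p+k < 2^{p+1}, so 2^p+k is not a power of 2. So xy^2z ∉ L.
This is a contradiction; hence L is not regular.

a^{2^p+k}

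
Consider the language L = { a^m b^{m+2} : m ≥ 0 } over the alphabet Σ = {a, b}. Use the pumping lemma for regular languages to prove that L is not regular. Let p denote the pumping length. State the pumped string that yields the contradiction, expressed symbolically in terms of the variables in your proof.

a^{p+k} b^{p+2}

Suppose for contradiction that L is regular, and let p be the pumping length.
Take w = a^p b^{p+2}. Then w ∈ L and |w| = 2p+2 ≥ p.
The pumping lemma gives a decomposition w = xyz where |xy| ≤ p and |y| > 0.
Since the first p symbols of w are all a's and |xy| ≤ p, y lies entirely in the leading a-block: y = a^k for some k with 1 ≤ k ≤ p.
Pump with i = 2: xy^2z = a^{p+k} b^{p+2}. For this to lie in L we would need p+2 = (p+k)+2, which forces k = 0. But k ≥ 1, so xy^2z ∉ L.
This is a contradiction; hence L is not regular.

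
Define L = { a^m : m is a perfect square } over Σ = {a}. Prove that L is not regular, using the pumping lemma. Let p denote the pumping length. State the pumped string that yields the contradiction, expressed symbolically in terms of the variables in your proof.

a^{p²+k}

Assume L is regular; let p be its pumping constant.
Take w = a^{p²} ∈ L with |w| = p² ≥ p.
Write w = xyz as guaranteed by the lemma, with |xy| ≤ p and |y| > 0.
Then y = a^k for some k with 1 ≤ k ≤ p.
Pump with i = 2: xy^2z = a^{p²+k}. Since 1 ≤ k ≤ p, p² < p²+k ≤ p²+p < (p+1)², so p²+k lies strictly between consecutive squares and is not a perfect square. So xy^2z ∉ L.
This contradicts the pumping lemma, so L is not regular.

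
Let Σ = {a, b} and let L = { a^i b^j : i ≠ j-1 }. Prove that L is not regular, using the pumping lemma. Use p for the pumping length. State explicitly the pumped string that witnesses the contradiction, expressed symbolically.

a^{p+p!} b^{p+p!+1}

Suppose for contradiction that L is regular, and let p be the pumping length.
Choose w = a^p b^{p+p!+1}. Since p ≠ (p+p!+1)-1 = p+p!, w ∈ L; and |w| ≥ p.
The pumping lemma gives a decomposition w = xyz where |xy| ≤ p and |y| > 0.
Because |xy| ≤ p and w begins with p copies of a, we have y = a^k with 1 ≤ k ≤ p.
Since 1 ≤ k ≤ p, k divides p!; set t = 1 + p!/k. Then xy^t z has p + (p!/k)·k = p + p! copies of a. Now the a-count is p+p! and (b-count)-1 = (p+p!+1)-1 = p+p!, so i ≠ j-1 fails. So xy^t z = a^{p+p!} b^{p+p!+1} ∉ L.
Contradiction. Therefore L is not regular.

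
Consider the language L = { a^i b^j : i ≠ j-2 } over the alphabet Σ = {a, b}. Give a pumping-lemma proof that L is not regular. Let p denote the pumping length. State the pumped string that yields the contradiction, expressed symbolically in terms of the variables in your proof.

a^{p+p!} b^{p+p!+2}

Assume L is regular; let p be its pumping constant.
Choose w = a^p b^{p+p!+2}. Since p ≠ (p+p!+2)-2 = p+p!, w ∈ L; and |w| ≥ p.
The pumping lemma gives a decomposition w = xyz where |xy| ≤ p and y is nonempty.
Since the first p symbols of w are all a's and |xy| ≤ p, y lies entirely in the leading a-block: y = a^k for some k with 1 ≤ k ≤ p.
Since 1 ≤ k ≤ p, k divides p!; set t = 1 + p!/k. Then xy^t z has p + (p!/k)·k = p + p! copies of a. Now the a-count is p+p! and (b-count)-2 = (p+p!+2)-2 = p+p!, so i ≠ j-2 fails. So xy^t z = a^{p+p!} b^{p+p!+2} ∉ L.
Contradiction. Therefore L is not regular.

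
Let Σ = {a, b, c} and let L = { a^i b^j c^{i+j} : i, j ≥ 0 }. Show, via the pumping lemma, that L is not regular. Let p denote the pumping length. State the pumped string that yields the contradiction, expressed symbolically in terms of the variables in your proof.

Assume L is regular; let p be its pumping constant.
Take w = a^p b^p c^{2p} ∈ L (with i=j=p, i+j=2p), |w| = 4p ≥ p.
By the pumping lemma, w = xyz with |xy| ≤ p and y is nonempty.
The first p characters of w are a's, so xy (and hence y) consists only of a's. Write y = a^k, 1 ≤ k ≤ p.
Consider xy^2z = a^{p+k} b^p c^{2p}. Now the a- and b-counts sum to 2p+k, but the c-count is 2p ≠ 2p+k. So xy^2z ∉ L.
This contradicts the pumping lemma, so L is not regular.

a^{p+k} b^p c^{2p}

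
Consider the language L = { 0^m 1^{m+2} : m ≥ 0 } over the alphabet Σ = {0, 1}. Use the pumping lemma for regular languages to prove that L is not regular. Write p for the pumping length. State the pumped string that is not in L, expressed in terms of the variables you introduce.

0^{p+k} 1^{p+2}

Suppose for contradiction that L is regular, and let p be the pumping length.
Take w = 0^p 1^{p+2}. Then w ∈ L and |w| = 2p+2 ≥ p.
By the pumping lemma, w = xyz with |xy| ≤ p and |y| ≥ 1.
Since the first p symbols of w are all 0's and |xy| ≤ p, y lies entirely in the leading 0-block: y = 0^k for some k with 1 ≤ k ≤ p.
Pump with i = 2: xy^2z = 0^{p+k} 1^{p+2}. For this to lie in L we would need p+2 = (p+k)+2, which forces k = 0. But k ≥ 1, so xy^2z ∉ L.
This contradicts the pumping lemma, so L is not regular.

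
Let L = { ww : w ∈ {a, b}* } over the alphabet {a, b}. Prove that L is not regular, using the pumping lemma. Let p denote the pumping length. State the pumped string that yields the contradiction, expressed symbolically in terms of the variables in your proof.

a^{p+k} b^p a^p b^p

Assume L is regular; let p be its pumping constant.
Take w = a^p b^p a^p b^p = uu where u = a^pb^p; then w ∈ L and |w| = 4p ≥ p.
Write w = xyz as guaranteed by the lemma, with |xy| ≤ p and |y| ≥ 1.
The first p characters of w are a's, so xy (and hence y) consists only of a's. Write y = a^k, 1 ≤ k ≤ p.
Pump with i = 2: xy^2z = a^{p+k} b^p a^p b^p, of length 4p+k. Suppose this equals vv. The string starts with a and ends with b, so v does too; thus the boundary between the two copies of v is a b→a transition. There is exactly one such transition, at position 2p+k, so |v| = 2p+k and |vv| = 4p+2k ≠ 4p+k since k ≥ 1. So xy^2z ∉ L.
Contradiction. Therefore L is not regular.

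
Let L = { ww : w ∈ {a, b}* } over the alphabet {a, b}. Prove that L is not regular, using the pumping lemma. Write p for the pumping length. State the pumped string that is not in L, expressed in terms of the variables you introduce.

a^{p+k} b^p a^p b^p

Suppose for contradiction that L is regular, and let p be the pumping length.
Take w = a^p b^p a^p b^p = uu where u = a^pb^p; then w ∈ L and |w| = 4p ≥ p.
The pumping lemma gives a decomposition w = xyz where |xy| ≤ p and |y| > 0.
The first p characters of w are a's, so xy (and hence y) consists only of a's. Write y = a^k, 1 ≤ k ≤ p.
Pump with i = 2: xy^2z = a^{p+k} b^p a^p b^p, of length 4p+k. Suppose this equals vv. The string starts with a and ends with b, so v does too; thus the boundary between the two copies of v is a b→a transition. There is exactly one such transition, at position 2p+k, so |v| = 2p+k and |vv| = 4p+2k ≠ 4p+k since k ≥ 1. So xy^2z ∉ L.
Contradiction. Therefore L is not regular.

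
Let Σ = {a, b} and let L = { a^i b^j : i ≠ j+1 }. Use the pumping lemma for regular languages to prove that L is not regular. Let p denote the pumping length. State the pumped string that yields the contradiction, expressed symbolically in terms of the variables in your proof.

a^{p+p!} b^{p+p!-1}

Assume L is regular; let p be its pumping constant.
Choose w = a^p b^{p+p!-1}. Since p ≠ (p+p!-1)+1 = p+p!, w ∈ L; and |w| ≥ p.
The pumping lemma gives a decomposition w = xyz where |xy| ≤ p and |y| ≥ 1.
Since the first p symbols of w are all a's and |xy| ≤ p, y lies entirely in the leading a-block: y = a^k for some k with 1 ≤ k ≤ p.
Since 1 ≤ k ≤ p, k divides p!; set t = 1 + p!/k. Then xy^t z has p + (p!/k)·k = p + p! copies of a. Now the a-count is p+p! and (b-count)+1 = (p+p!-1)+1 = p+p!, so i ≠ j+1 fails. So xy^t z = a^{p+p!} b^{p+p!-1} ∉ L.
This is a contradiction; hence L is not regular.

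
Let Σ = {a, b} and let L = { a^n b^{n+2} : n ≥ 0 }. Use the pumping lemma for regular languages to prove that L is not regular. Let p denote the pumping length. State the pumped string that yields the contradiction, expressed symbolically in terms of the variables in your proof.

a^{p+k} b^{p+2}

Assume L is regular. Let p be the pumping length given by the pumping lemma.
Take w = a^p b^{p+2}. Then w ∈ L and |w| = 2p+2 ≥ p.
Write w = xyz as guaranteed by the lemma, with |xy| ≤ p and |y| > 0.
The first p characters of w are a's, so xy (and hence y) consists only of a's. Write y = a^k, 1 ≤ k ≤ p.
Pump with i = 2: xy^2z = a^{p+k} b^{p+2}. For this to lie in L we would need p+2 = (p+k)+2, which forces k = 0. But k ≥ 1, so xy^2z ∉ L.
Contradiction. Therefore L is not regular.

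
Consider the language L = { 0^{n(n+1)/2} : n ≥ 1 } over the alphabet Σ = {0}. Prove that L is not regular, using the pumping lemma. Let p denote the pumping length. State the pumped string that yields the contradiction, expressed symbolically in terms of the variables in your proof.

0^{p(p+1)/2+k}

Toward a contradiction, assume L is regular with pumping length p.
Take w = 0^{p(p+1)/2} ∈ L with |w| = p(p+1)/2 ≥ p.
The pumping lemma gives a decomposition w = xyz where |xy| ≤ p and |y| > 0.
Then y = 0^k for some k with 1 ≤ k ≤ p.
Pump with i = 2: xy^2z = 0^{p(p+1)/2+k}. Since 1 ≤ k ≤ p, p(p+1)/2 < p(p+1)/2+k ≤ p(p+1)/2+p < (p+1)(p+2)/2, so p(p+1)/2+k is strictly between consecutive triangular numbers. So xy^2z ∉ L.
Contradiction. Therefore L is not regular.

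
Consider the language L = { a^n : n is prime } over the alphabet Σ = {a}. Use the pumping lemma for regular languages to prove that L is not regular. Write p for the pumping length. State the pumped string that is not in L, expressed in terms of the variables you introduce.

Toward a contradiction, assume L is regular with pumping length p.
Let q be a prime with q ≥ p+2 (infinitely many primes exist), and take w = a^q ∈ L with |w| = q ≥ p.
By the pumping lemma, w = xyz with |xy| ≤ p and |y| > 0.
Then y = a^k for some k with 1 ≤ k ≤ p.
Since 1 ≤ k ≤ p, |xz| = q-k. Pump with i = q+1: |xy^{q+1}z| = (q-k)+(q+1)k = q+qk = q(1+k), which is composite (both factors ≥ 2). So xy^{q+1}z = a^{q(1+k)} ∉ L.
Contradiction. Therefore L is not regular.

a^{q(1+k)}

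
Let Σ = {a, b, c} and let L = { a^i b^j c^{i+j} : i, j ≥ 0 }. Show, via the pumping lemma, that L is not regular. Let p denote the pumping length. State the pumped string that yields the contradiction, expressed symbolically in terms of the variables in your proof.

Suppose for contradiction that L is regular, and let p be the pumping length.
Take w = a^p b^p c^{2p} ∈ L (with i=j=p, i+j=2p), |w| = 4p ≥ p.
The pumping lemma gives a decomposition w = xyz where |xy| ≤ p and |y| > 0.
The first p characters of w are a's, so xy (and hence y) consists only of a's. Write y = a^k, 1 ≤ k ≤ p.
Consider xy^2z = a^{p+k} b^p c^{2p}. Now the a- and b-counts sum to 2p+k, but the c-count is 2p ≠ 2p+k. So xy^2z ∉ L.
This contradicts the pumping lemma, so L is not regular.

a^{p+k} b^p c^{2p}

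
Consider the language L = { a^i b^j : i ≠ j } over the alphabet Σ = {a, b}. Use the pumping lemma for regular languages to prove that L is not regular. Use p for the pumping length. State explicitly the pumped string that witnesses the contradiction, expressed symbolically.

a^{p+p!} b^{p+p!}

Toward a contradiction, assume L is regular with pumping length p.
Choose w = a^p b^{p+p!}. Since p ≠ p+p!, w ∈ L; and |w| ≥ p.
By the pumping lemma, w = xyz with |xy| ≤ p and y is nonempty.
The first p characters of w are a's, so xy (and hence y) consists only of a's. Write y = a^k, 1 ≤ k ≤ p.
Since 1 ≤ k ≤ p, k divides p!; set t = 1 + p!/k. Then xy^t z has p + (p!/k)·k = p + p! copies of a. Now the a-count equals the b-count, so i ≠ j fails. So xy^t z = a^{p+p!} b^{p+p!} ∉ L.
This contradicts the pumping lemma, so L is not regular.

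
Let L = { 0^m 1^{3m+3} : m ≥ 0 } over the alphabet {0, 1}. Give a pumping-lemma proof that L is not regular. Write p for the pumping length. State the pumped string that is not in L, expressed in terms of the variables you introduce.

0^{p+k} 1^{3p+3}

Assume L is regular; let p be its pumping constant.
Let w = 0^p 1^{3p+3} ∈ L; note |w| = 4p+3 ≥ p.
The pumping lemma gives a decomposition w = xyz where |xy| ≤ p and |y| ≥ 1.
Since the first p symbols of w are all 0's and |xy| ≤ p, y lies entirely in the leading 0-block: y = 0^k for some k with 1 ≤ k ≤ p.
Pump with i = 2: xy^2z = 0^{p+k} 1^{3p+3}. For this to lie in L we would need 3p+3 = 3(p+k)+3, which forces k = 0. But k ≥ 1, so xy^2z ∉ L.
This is a contradiction; hence L is not regular.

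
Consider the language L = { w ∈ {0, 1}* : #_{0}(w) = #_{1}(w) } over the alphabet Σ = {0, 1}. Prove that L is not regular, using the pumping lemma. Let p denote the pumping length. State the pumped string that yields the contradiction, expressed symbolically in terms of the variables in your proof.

Suppose for contradiction that L is regular, and let p be the pumping length.
Choose w = 0^p 1^p ∈ L with |w| = 2p ≥ p.
The pumping lemma gives a decomposition w = xyz where |xy| ≤ p and |y| ≥ 1.
Since the first p symbols of w are all 0's and |xy| ≤ p, y lies entirely in the leading 0-block: y = 0^k for some k with 1 ≤ k ≤ p.
Pump with i = 2: xy^2z = 0^{p+k} 1^p has p+k occurrences of 0 but only p of 1. Since k ≥ 1 the counts differ, so xy^2z ∉ L.
This contradicts the pumping lemma, so L is not regular.

0^{p+k} 1^p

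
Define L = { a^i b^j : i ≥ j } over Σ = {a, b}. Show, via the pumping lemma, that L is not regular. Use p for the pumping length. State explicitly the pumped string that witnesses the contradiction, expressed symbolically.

a^{p-k} b^p

Suppose for contradiction that L is regular, and let p be the pumping length.
Choose w = a^p b^p ∈ L, with |w| = 2p ≥ p.
The pumping lemma gives a decomposition w = xyz where |xy| ≤ p and |y| ≥ 1.
The first p characters of w are a's, so xy (and hence y) consists only of a's. Write y = a^k, 1 ≤ k ≤ p.
Consider xy^0z = xz = a^{p-k} b^p. Since k ≥ 1, the a-count p-k is less than p, so i ≥ j fails; thus xz ∉ L.
Contradiction. Therefore L is not regular.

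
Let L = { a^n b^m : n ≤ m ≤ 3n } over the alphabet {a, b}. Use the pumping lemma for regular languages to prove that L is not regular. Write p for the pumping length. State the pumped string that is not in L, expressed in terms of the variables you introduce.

Assume L is regular; let p be its pumping constant.
Take w = a^p b^p ∈ L (since p ≤ p ≤ 3p), with |w| = 2p ≥ p.
By the pumping lemma, w = xyz with |xy| ≤ p and |y| ≥ 1.
The first p characters of w are a's, so xy (and hence y) consists only of a's. Write y = a^k, 1 ≤ k ≤ p.
Pump with i = 2: xy^2z = a^{p+k} b^p. Now n = p+k > p = m, so the condition n ≤ m fails. Thus xy^2z ∉ L.
Contradiction. Therefore L is not regular.

a^{p+k} b^p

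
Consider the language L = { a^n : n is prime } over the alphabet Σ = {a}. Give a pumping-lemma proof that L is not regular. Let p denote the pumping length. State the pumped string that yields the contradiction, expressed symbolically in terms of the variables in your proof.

a^{q(1+k)}

Assume L is regular; let p be its pumping constant.
Let q be a prime with q ≥ p+2 (infinitely many primes exist), and take w = a^q ∈ L with |w| = q ≥ p.
The pumping lemma gives a decomposition w = xyz where |xy| ≤ p and |y| ≥ 1.
Then y = a^k for some k with 1 ≤ k ≤ p.
Since 1 ≤ k ≤ p, |xz| = q-k. Pump with i = q+1: |xy^{q+1}z| = (q-k)+(q+1)k = q+qk = q(1+k), which is composite (both factors ≥ 2). So xy^{q+1}z = a^{q(1+k)} ∉ L.
Contradiction. Therefore L is not regular.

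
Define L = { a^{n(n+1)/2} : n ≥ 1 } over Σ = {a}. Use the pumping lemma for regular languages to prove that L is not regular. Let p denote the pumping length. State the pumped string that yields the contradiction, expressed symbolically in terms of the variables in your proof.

a^{p(p+1)/2+k}

Suppose for contradiction that L is regular, and let p be the pumping length.
Take w = a^{p(p+1)/2} ∈ L with |w| = p(p+1)/2 ≥ p.
Write w = xyz as guaranteed by the lemma, with |xy| ≤ p and |y| ≥ 1.
Then y = a^k for some k with 1 ≤ k ≤ p.
Pump with i = 2: xy^2z = a^{p(p+1)/2+k}. Since 1 ≤ k ≤ p, p(p+1)/2 < p(p+1)/2+k ≤ p(p+1)/2+p < (p+1)(p+2)/2, so p(p+1)/2+k is strictly between consecutive triangular numbers. So xy^2z ∉ L.
Contradiction. Therefore L is not regular.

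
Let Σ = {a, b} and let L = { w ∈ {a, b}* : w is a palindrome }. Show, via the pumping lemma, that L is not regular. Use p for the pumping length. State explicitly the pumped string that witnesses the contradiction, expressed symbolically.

Assume L is regular; let p be its pumping constant.
Take w = a^p b a^p, a palindrome of length 2p+1 ≥ p.
Write w = xyz as guaranteed by the lemma, with |xy| ≤ p and |y| > 0.
The first p characters of w are a's, so xy (and hence y) consists only of a's. Write y = a^k, 1 ≤ k ≤ p.
Pump with i = 2: xy^2z = a^{p+k} b a^p. Its reverse is a^p b a^{p+k}, which differs from xy^2z since k ≥ 1. So xy^2z is not a palindrome and xy^2z ∉ L.
Contradiction. Therefore L is not regular.

a^{p+k} b a^p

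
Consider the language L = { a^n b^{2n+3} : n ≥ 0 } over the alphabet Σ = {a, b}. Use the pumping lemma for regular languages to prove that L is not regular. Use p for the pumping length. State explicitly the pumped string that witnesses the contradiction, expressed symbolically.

Assume L is regular; let p be its pumping constant.
Let w = a^p b^{2p+3} ∈ L; note |w| = 3p+3 ≥ p.
By the pumping lemma, w = xyz with |xy| ≤ p and y is nonempty.
The first p characters of w are a's, so xy (and hence y) consists only of a's. Write y = a^k, 1 ≤ k ≤ p.
Pump with i = 2: xy^2z = a^{p+k} b^{2p+3}. For this to lie in L we would need 2p+3 = 2(p+k)+3, which forces k = 0. But k ≥ 1, so xy^2z ∉ L.
Contradiction. Therefore L is not regular.

a^{p+k} b^{2p+3}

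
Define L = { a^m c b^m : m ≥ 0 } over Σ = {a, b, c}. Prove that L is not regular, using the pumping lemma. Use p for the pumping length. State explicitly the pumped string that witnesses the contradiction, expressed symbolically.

a^{p+k} c b^p

Toward a contradiction, assume L is regular with pumping length p.
Take w = a^p c b^p ∈ L with |w| = 2p+1 ≥ p.
Write w = xyz as guaranteed by the lemma, with |xy| ≤ p and |y| ≥ 1.
The first p characters of w are a's, so xy (and hence y) consists only of a's. Write y = a^k, 1 ≤ k ≤ p.
Pump with i = 2: xy^2z = a^{p+k} c b^p, which would require p+k = p. But k ≥ 1, so xy^2z ∉ L.
This is a contradiction; hence L is not regular.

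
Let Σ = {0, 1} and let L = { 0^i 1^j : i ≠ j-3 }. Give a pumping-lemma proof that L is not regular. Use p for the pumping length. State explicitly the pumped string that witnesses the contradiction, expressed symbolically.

0^{p+p!} 1^{p+p!+3}

Assume L is regular. Let p be the pumping length given by the pumping lemma.
Choose w = 0^p 1^{p+p!+3}. Since p ≠ (p+p!+3)-3 = p+p!, w ∈ L; and |w| ≥ p.
By the pumping lemma, w = xyz with |xy| ≤ p and y is nonempty.
Since the first p symbols of w are all 0's and |xy| ≤ p, y lies entirely in the leading 0-block: y = 0^k for some k with 1 ≤ k ≤ p.
Since 1 ≤ k ≤ p, k divides p!; set t = 1 + p!/k. Then xy^t z has p + (p!/k)·k = p + p! copies of 0. Now the 0-count is p+p! and (1-count)-3 = (p+p!+3)-3 = p+p!, so i ≠ j-3 fails. So xy^t z = 0^{p+p!} 1^{p+p!+3} ∉ L.
Contradiction. Therefore L is not regular.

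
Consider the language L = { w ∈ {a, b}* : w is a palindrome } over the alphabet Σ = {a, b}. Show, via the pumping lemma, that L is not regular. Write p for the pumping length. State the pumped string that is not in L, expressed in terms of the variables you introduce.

a^{p+k} b a^p

Assume L is regular. Let p be the pumping length given by the pumping lemma.
Take w = a^p b a^p, a palindrome of length 2p+1 ≥ p.
The pumping lemma gives a decomposition w = xyz where |xy| ≤ p and |y| ≥ 1.
The first p characters of w are a's, so xy (and hence y) consists only of a's. Write y = a^k, 1 ≤ k ≤ p.
Pump with i = 2: xy^2z = a^{p+k} b a^p. Its reverse is a^p b a^{p+k}, which differs from xy^2z since k ≥ 1. So xy^2z is not a palindrome and xy^2z ∉ L.
This contradicts the pumping lemma, so L is not regular.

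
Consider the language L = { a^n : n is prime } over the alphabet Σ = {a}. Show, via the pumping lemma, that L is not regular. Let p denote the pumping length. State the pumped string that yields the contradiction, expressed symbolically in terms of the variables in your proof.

a^{q(1+k)}

Suppose for contradiction that L is regular, and let p be the pumping length.
Let q be a prime with q ≥ p+2 (infinitely many primes exist), and take w = a^q ∈ L with |w| = q ≥ p.
By the pumping lemma, w = xyz with |xy| ≤ p and y is nonempty.
Then y = a^k for some k with 1 ≤ k ≤ p.
Since 1 ≤ k ≤ p, |xz| = q-k. Pump with i = q+1: |xy^{q+1}z| = (q-k)+(q+1)k = q+qk = q(1+k), which is composite (both factors ≥ 2). So xy^{q+1}z = a^{q(1+k)} ∉ L.
Contradiction. Therefore L is not regular.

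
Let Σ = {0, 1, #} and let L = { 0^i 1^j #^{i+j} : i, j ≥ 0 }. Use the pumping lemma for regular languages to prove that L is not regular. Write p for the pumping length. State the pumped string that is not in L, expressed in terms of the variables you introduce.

0^{p+k} 1^p #^{2p}

Assume L is regular. Let p be the pumping length given by the pumping lemma.
Take w = 0^p 1^p #^{2p} ∈ L (with i=j=p, i+j=2p), |w| = 4p ≥ p.
Write w = xyz as guaranteed by the lemma, with |xy| ≤ p and |y| ≥ 1.
The first p characters of w are 0's, so xy (and hence y) consists only of 0's. Write y = 0^k, 1 ≤ k ≤ p.
Consider xy^2z = 0^{p+k} 1^p #^{2p}. Now the 0- and 1-counts sum to 2p+k, but the #-count is 2p ≠ 2p+k. So xy^2z ∉ L.
Contradiction. Therefore L is not regular.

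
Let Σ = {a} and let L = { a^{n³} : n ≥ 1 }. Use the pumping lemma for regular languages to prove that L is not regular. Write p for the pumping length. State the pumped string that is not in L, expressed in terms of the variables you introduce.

a^{p³+k}

Assume L is regular; let p be its pumping constant.
Take w = a^{p³} ∈ L with |w| = p³ ≥ p.
The pumping lemma gives a decomposition w = xyz where |xy| ≤ p and |y| ≥ 1.
Then y = a^k for some k with 1 ≤ k ≤ p.
Pump with i = 2: xy^2z = a^{p³+k}. Since 1 ≤ k ≤ p, p³ < p³+k ≤ p³+p < p³+3p²+3p+1 = (p+1)³, so p³+k is not a perfect cube. So xy^2z ∉ L.
Contradiction. Therefore L is not regular.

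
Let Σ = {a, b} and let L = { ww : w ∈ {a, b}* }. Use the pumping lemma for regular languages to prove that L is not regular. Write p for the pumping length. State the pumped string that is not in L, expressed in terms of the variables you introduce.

Suppose for contradiction that L is regular, and let p be the pumping length.
Take w = a^p b^p a^p b^p = uu where u = a^pb^p; then w ∈ L and |w| = 4p ≥ p.
The pumping lemma gives a decomposition w = xyz where |xy| ≤ p and |y| ≥ 1.
The first p characters of w are a's, so xy (and hence y) consists only of a's. Write y = a^k, 1 ≤ k ≤ p.
Pump with i = 2: xy^2z = a^{p+k} b^p a^p b^p, of length 4p+k. Suppose this equals vv. The string starts with a and ends with b, so v does too; thus the boundary between the two copies of v is a b→a transition. There is exactly one such transition, at position 2p+k, so |v| = 2p+k and |vv| = 4p+2k ≠ 4p+k since k ≥ 1. So xy^2z ∉ L.
Contradiction. Therefore L is not regular.

a^{p+k} b^p a^p b^p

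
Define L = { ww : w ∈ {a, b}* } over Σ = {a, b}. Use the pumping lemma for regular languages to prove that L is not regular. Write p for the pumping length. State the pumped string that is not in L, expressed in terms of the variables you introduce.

Suppose for contradiction that L is regular, and let p be the pumping length.
Take w = a^p b^p a^p b^p = uu where u = a^pb^p; then w ∈ L and |w| = 4p ≥ p.
Write w = xyz as guaranteed by the lemma, with |xy| ≤ p and |y| > 0.
The first p characters of w are a's, so xy (and hence y) consists only of a's. Write y = a^k, 1 ≤ k ≤ p.
Pump with i = 2: xy^2z = a^{p+k} b^p a^p b^p, of length 4p+k. Suppose this equals vv. The string starts with a and ends with b, so v does too; thus the boundary between the two copies of v is a b→a transition. There is exactly one such transition, at position 2p+k, so |v| = 2p+k and |vv| = 4p+2k ≠ 4p+k since k ≥ 1. So xy^2z ∉ L.
Contradiction. Therefore L is not regular.

a^{p+k} b^p a^p b^p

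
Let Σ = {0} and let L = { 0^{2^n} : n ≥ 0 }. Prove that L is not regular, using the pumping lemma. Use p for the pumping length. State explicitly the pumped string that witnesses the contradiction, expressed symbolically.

Toward a contradiction, assume L is regular with pumping length p.
Take w = 0^{2^p} ∈ L with |w| = 2^p ≥ p.
By the pumping lemma, w = xyz with |xy| ≤ p and |y| > 0.
Then y = 0^k for some k with 1 ≤ k ≤ p.
Pump with i = 2: xy^2z = 0^{2^p+k}. Since 1 ≤ k ≤ p < 2^p, we have 2^p < 2^p+k < 2^{p+1}, so 2^p+k is not a power of 2. So xy^2z ∉ L.
Contradiction. Therefore L is not regular.

0^{2^p+k}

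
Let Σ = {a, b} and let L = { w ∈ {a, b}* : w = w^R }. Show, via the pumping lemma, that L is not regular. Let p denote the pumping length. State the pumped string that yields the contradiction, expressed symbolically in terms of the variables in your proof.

a^{p+k} b a^p

Suppose for contradiction that L is regular, and let p be the pumping length.
Take w = a^p b a^p, a palindrome of length 2p+1 ≥ p.
By the pumping lemma, w = xyz with |xy| ≤ p and y is nonempty.
Since the first p symbols of w are all a's and |xy| ≤ p, y lies entirely in the leading a-block: y = a^k for some k with 1 ≤ k ≤ p.
Pump with i = 2: xy^2z = a^{p+k} b a^p. Its reverse is a^p b a^{p+k}, which differs from xy^2z since k ≥ 1. So xy^2z is not a palindrome and xy^2z ∉ L.
Contradiction. Therefore L is not regular.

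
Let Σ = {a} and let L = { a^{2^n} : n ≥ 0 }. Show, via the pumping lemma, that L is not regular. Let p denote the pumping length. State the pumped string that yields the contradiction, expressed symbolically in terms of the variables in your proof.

Assume L is regular. Let p be the pumping length given by the pumping lemma.
Take w = a^{2^p} ∈ L with |w| = 2^p ≥ p.
Write w = xyz as guaranteed by the lemma, with |xy| ≤ p and |y| > 0.
Then y = a^k for some k with 1 ≤ k ≤ p.
Pump with i = 2: xy^2z = a^{2^p+k}. Since 1 ≤ k ≤ p < 2^p, we have 2^p < 2^p+k < 2^{p+1}, so 2^p+k is not a power of 2. So xy^2z ∉ L.
This contradicts the pumping lemma, so L is not regular.

a^{2^p+k}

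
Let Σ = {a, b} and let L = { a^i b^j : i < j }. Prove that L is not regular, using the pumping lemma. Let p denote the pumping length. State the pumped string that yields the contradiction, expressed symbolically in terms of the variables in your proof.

a^{p+k} b^{p+1}

Suppose for contradiction that L is regular, and let p be the pumping length.
Choose w = a^p b^{p+1} ∈ L, with |w| = 2p+1 ≥ p.
By the pumping lemma, w = xyz with |xy| ≤ p and y is nonempty.
The first p characters of w are a's, so xy (and hence y) consists only of a's. Write y = a^k, 1 ≤ k ≤ p.
Consider xy^2z = a^{p+k} b^{p+1}. Since k ≥ 1, the a-count p+k is at least p+1, so i < j fails; thus xy^2z ∉ L.
This is a contradiction; hence L is not regular.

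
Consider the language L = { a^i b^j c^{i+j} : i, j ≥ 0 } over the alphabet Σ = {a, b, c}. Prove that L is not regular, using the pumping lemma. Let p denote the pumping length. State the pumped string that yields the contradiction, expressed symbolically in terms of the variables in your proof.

a^{p+k} b^p c^{2p}

Assume L is regular. Let p be the pumping length given by the pumping lemma.
Take w = a^p b^p c^{2p} ∈ L (with i=j=p, i+j=2p), |w| = 4p ≥ p.
By the pumping lemma, w = xyz with |xy| ≤ p and |y| ≥ 1.
Since the first p symbols of w are all a's and |xy| ≤ p, y lies entirely in the leading a-block: y = a^k for some k with 1 ≤ k ≤ p.
Consider xy^2z = a^{p+k} b^p c^{2p}. Now the a- and b-counts sum to 2p+k, but the c-count is 2p ≠ 2p+k. So xy^2z ∉ L.
This contradicts the pumping lemma, so L is not regular.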